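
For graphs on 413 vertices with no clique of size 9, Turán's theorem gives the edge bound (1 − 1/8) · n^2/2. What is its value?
Turán density bound = (7/8) · 413^2/2 = 1193983/16 ≈ 74623.9375

Turán's theorem: ex(n, K_{r+1}) is achieved by the complete r-partite Turán graph T(n, r) with parts as balanced as possible, and is at most (1 − 1/r) · n^2/2. For r = 8, n = 413: the density bound is (7/8) · 170569/2 = 1193983/16 ≈ 74623.9375. The integer-valued extremum is e(T(413, 8)) = 74623, which is strictly less than the density bound 1193983/16 since 8 ∤ 413 (the parts of T(413, 8) cannot all be equal).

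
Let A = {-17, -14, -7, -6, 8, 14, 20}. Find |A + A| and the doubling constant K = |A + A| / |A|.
K = |A + A| / |A| = 27/7

Enumerate A + A = {a + b : a, b ∈ A}. With |A| = 7, there are |A|^2 = 49 ordered sum pairs; collecting distinct values, A + A = {-34, -31, -28, -24, -23, -21, -20, -14, -13, -12, -9, -6, -3, 0, 1, 2, 3, 6, 7, 8, 13, 14, 16, 22, 28, 34, 40}, so |A + A| = 27. Thus K = 27/7. For comparison, the minimum possible |A + A| over all 7-element sets is 2·7 − 1 = 13 (so min K = 13/7), attained only by arithmetic progressions.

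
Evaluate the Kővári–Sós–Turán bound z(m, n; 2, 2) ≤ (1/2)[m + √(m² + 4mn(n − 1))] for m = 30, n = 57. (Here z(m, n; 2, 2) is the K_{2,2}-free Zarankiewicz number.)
z(30, 57; 2, 2) ≤ (1/2)[30 + √(30² + 4·30·57·56)] = (1/2)[30 + √383940] = 324.8145

Kővári–Sós–Turán: let r_1, ..., r_30 be the row sums and z = Σ r_i the total number of 1s. Each pair of columns can share at most one row with both entries 1 (else a 2×2 all-ones block appears), so Σ_i C(r_i, 2) ≤ C(57, 2) = 1596. By convexity Σ_i C(r_i, 2) ≥ 30·C(z/30, 2) = z(z − 30)/(2·30), giving z² − 30z − 30·57·56 ≤ 0 and hence z ≤ (1/2)[30 + √(900 + 4·95760)] = (1/2)[30 + √383940] ≈ (1/2)(30 + 619.6289) = 324.8145.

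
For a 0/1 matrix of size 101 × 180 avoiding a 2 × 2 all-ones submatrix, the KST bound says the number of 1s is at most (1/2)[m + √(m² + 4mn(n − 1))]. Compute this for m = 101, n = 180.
z(101, 180; 2, 2) ≤ (1/2)[101 + √(101² + 4·101·180·179)] = (1/2)[101 + √13027081] = 1855.1524

Kővári–Sós–Turán: let r_1, ..., r_101 be the row sums and z = Σ r_i the total number of 1s. Each pair of columns can share at most one row with both entries 1 (else a 2×2 all-ones block appears), so Σ_i C(r_i, 2) ≤ C(180, 2) = 16110. By convexity Σ_i C(r_i, 2) ≥ 101·C(z/101, 2) = z(z − 101)/(2·101), giving z² − 101z − 101·180·179 ≤ 0 and hence z ≤ (1/2)[101 + √(10201 + 4·3254220)] = (1/2)[101 + √13027081] ≈ (1/2)(101 + 3609.3048) = 1855.1524.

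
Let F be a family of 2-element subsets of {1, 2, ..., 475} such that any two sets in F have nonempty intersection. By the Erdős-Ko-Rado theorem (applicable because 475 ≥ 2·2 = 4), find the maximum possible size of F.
max |F| = C(474, 1) = 474

Erdős-Ko-Rado (1961): when n ≥ 2k, max |F| = C(n−1, k−1). The bound is attained by the star {A : i ∈ A} for any fixed i ∈ [n]. Here C(475−1, 2−1) = C(474, 1) = 474.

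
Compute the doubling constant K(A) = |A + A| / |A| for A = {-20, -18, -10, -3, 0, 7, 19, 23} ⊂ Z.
K = |A + A| / |A| = 33/8

Enumerate A + A = {a + b : a, b ∈ A}. With |A| = 8, there are |A|^2 = 64 ordered sum pairs; collecting distinct values, A + A = {-40, -38, -36, -30, -28, -23, -21, -20, -18, -13, -11, -10, -6, -3, -1, 0, 1, 3, 4, 5, 7, 9, 13, 14, 16, 19, 20, 23, 26, 30, 38, 42, 46}, so |A + A| = 33. Thus K = 33/8. For comparison, the minimum possible |A + A| over all 8-element sets is 2·8 − 1 = 15 (so min K = 15/8), attained only by arithmetic progressions.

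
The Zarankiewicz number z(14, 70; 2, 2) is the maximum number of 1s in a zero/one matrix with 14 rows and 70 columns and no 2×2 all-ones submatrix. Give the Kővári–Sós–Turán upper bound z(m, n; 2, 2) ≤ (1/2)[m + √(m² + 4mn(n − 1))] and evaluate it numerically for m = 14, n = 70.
z(14, 70; 2, 2) ≤ (1/2)[14 + √(14² + 4·14·70·69)] = (1/2)[14 + √270676] = 267.1327

Kővári–Sós–Turán: let r_1, ..., r_14 be the row sums and z = Σ r_i the total number of 1s. Each pair of columns can share at most one row with both entries 1 (else a 2×2 all-ones block appears), so Σ_i C(r_i, 2) ≤ C(70, 2) = 2415. By convexity Σ_i C(r_i, 2) ≥ 14·C(z/14, 2) = z(z − 14)/(2·14), giving z² − 14z − 14·70·69 ≤ 0 and hence z ≤ (1/2)[14 + √(196 + 4·67620)] = (1/2)[14 + √270676] ≈ (1/2)(14 + 520.2653) = 267.1327.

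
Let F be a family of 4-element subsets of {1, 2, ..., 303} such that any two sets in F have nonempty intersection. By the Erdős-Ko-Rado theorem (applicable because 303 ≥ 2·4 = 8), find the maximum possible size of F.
max |F| = C(302, 3) = 4545100

Erdős-Ko-Rado (1961): when n ≥ 2k, max |F| = C(n−1, k−1). The bound is attained by the star {A : i ∈ A} for any fixed i ∈ [n]. Here C(303−1, 4−1) = C(302, 3) = 4545100.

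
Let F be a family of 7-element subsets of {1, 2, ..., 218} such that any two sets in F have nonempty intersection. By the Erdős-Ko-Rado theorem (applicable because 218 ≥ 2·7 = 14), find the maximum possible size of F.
max |F| = C(217, 6) = 135253554156

The Erdős-Ko-Rado theorem states: for n ≥ 2k, an intersecting family of k-subsets of an n-element set has size at most C(n − 1, k − 1), with equality for 'star' families {A ⊆ [n] : |A| = k, i ∈ A} (fix an element i). For n = 218, k = 7: C(217, 6) = 135253554156.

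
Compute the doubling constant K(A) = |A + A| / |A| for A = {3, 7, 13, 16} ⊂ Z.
K = |A + A| / |A| = 10/4 = 5/2

Enumerate A + A = {a + b : a, b ∈ A}. With |A| = 4, there are |A|^2 = 16 ordered sum pairs; collecting distinct values, A + A = {6, 10, 14, 16, 19, 20, 23, 26, 29, 32}, so |A + A| = 10. Thus K = 10/4 = 5/2. For comparison, the minimum possible |A + A| over all 4-element sets is 2·4 − 1 = 7 (so min K = 7/4), attained only by arithmetic progressions.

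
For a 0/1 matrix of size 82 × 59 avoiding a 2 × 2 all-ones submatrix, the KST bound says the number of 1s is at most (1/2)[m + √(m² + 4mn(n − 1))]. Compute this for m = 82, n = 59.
z(82, 59; 2, 2) ≤ (1/2)[82 + √(82² + 4·82·59·58)] = (1/2)[82 + √1129140] = 572.305

Kővári–Sós–Turán: let r_1, ..., r_82 be the row sums and z = Σ r_i the total number of 1s. Each pair of columns can share at most one row with both entries 1 (else a 2×2 all-ones block appears), so Σ_i C(r_i, 2) ≤ C(59, 2) = 1711. By convexity Σ_i C(r_i, 2) ≥ 82·C(z/82, 2) = z(z − 82)/(2·82), giving z² − 82z − 82·59·58 ≤ 0 and hence z ≤ (1/2)[82 + √(6724 + 4·280604)] = (1/2)[82 + √1129140] ≈ (1/2)(82 + 1062.61) = 572.305.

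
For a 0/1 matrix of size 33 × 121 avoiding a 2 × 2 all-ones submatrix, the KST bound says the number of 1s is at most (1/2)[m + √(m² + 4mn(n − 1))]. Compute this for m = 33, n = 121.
z(33, 121; 2, 2) ≤ (1/2)[33 + √(33² + 4·33·121·120)] = (1/2)[33 + √1917729] = 708.9105

Kővári–Sós–Turán: let r_1, ..., r_33 be the row sums and z = Σ r_i the total number of 1s. Each pair of columns can share at most one row with both entries 1 (else a 2×2 all-ones block appears), so Σ_i C(r_i, 2) ≤ C(121, 2) = 7260. By convexity Σ_i C(r_i, 2) ≥ 33·C(z/33, 2) = z(z − 33)/(2·33), giving z² − 33z − 33·121·120 ≤ 0 and hence z ≤ (1/2)[33 + √(1089 + 4·479160)] = (1/2)[33 + √1917729] ≈ (1/2)(33 + 1384.8209) = 708.9105.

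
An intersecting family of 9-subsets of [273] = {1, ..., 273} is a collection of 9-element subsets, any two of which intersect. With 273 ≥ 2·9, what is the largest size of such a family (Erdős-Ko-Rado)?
max |F| = C(272, 8) = 669741609663270

Erdős-Ko-Rado (1961): when n ≥ 2k, max |F| = C(n−1, k−1). The bound is attained by the star {A : i ∈ A} for any fixed i ∈ [n]. Here C(273−1, 9−1) = C(272, 8) = 669741609663270.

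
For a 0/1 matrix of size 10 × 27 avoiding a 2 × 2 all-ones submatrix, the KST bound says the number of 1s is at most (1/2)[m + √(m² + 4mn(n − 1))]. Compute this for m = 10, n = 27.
z(10, 27; 2, 2) ≤ (1/2)[10 + √(10² + 4·10·27·26)] = (1/2)[10 + √28180] = 88.9345

Kővári–Sós–Turán: let r_1, ..., r_10 be the row sums and z = Σ r_i the total number of 1s. Each pair of columns can share at most one row with both entries 1 (else a 2×2 all-ones block appears), so Σ_i C(r_i, 2) ≤ C(27, 2) = 351. By convexity Σ_i C(r_i, 2) ≥ 10·C(z/10, 2) = z(z − 10)/(2·10), giving z² − 10z − 10·27·26 ≤ 0 and hence z ≤ (1/2)[10 + √(100 + 4·7020)] = (1/2)[10 + √28180] ≈ (1/2)(10 + 167.869) = 88.9345.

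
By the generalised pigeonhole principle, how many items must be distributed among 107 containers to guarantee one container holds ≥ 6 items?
n = (6 − 1)·107 + 1 = 536

By the generalised pigeonhole principle, to guarantee some box contains ≥ r objects we need more than (r − 1) · k objects total. Threshold: n = (r − 1) · k + 1. With r = 6 and k = 107: n = 5 · 107 + 1 = 535 + 1 = 536. For n = 535 = 5 · 107, we can put exactly 5 objects in every box, avoiding 6 in any single one — so 536 is tight.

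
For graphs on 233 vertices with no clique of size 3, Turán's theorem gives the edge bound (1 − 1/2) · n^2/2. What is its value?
Turán density bound = (1/2) · 233^2/2 = 54289/4 ≈ 13572.25

Turán's theorem: ex(n, K_{r+1}) is achieved by the complete r-partite Turán graph T(n, r) with parts as balanced as possible, and is at most (1 − 1/r) · n^2/2. For r = 2, n = 233: the density bound is (1/2) · 54289/2 = 54289/4 ≈ 13572.25. The integer-valued extremum is e(T(233, 2)) = 13572, which is strictly less than the density bound 54289/4 since 2 ∤ 233 (the parts of T(233, 2) cannot all be equal).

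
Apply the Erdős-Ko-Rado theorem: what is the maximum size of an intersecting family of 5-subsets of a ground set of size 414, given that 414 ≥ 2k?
max |F| = C(413, 4) = 1194707815

Erdős-Ko-Rado (1961): when n ≥ 2k, max |F| = C(n−1, k−1). The bound is attained by the star {A : i ∈ A} for any fixed i ∈ [n]. Here C(414−1, 5−1) = C(413, 4) = 1194707815.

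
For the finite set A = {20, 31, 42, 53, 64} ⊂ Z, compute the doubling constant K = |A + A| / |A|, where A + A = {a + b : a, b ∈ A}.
K = |A + A| / |A| = 9/5

Enumerate A + A = {a + b : a, b ∈ A}. With |A| = 5, there are |A|^2 = 25 ordered sum pairs; collecting distinct values, A + A = {40, 51, 62, 73, 84, 95, 106, 117, 128}, so |A + A| = 9. Thus K = 9/5. Here |A + A| = 2|A| − 1 = 9, the minimum possible — so K = 9/5 is minimal, which holds iff A is an arithmetic progression.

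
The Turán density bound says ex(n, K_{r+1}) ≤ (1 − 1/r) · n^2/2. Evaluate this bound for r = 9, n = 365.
Turán density bound = (8/9) · 365^2/2 = 532900/9 ≈ 59211.1111

Turán's theorem: ex(n, K_{r+1}) is achieved by the complete r-partite Turán graph T(n, r) with parts as balanced as possible, and is at most (1 − 1/r) · n^2/2. For r = 9, n = 365: the density bound is (8/9) · 133225/2 = 532900/9 ≈ 59211.1111. The integer-valued extremum is e(T(365, 9)) = 59210, which is strictly less than the density bound 532900/9 since 9 ∤ 365 (the parts of T(365, 9) cannot all be equal).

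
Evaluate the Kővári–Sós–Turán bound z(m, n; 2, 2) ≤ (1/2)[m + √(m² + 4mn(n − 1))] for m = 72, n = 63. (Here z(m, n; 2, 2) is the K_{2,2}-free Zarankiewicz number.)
z(72, 63; 2, 2) ≤ (1/2)[72 + √(72² + 4·72·63·62)] = (1/2)[72 + √1130112] = 567.5336

Kővári–Sós–Turán: let r_1, ..., r_72 be the row sums and z = Σ r_i the total number of 1s. Each pair of columns can share at most one row with both entries 1 (else a 2×2 all-ones block appears), so Σ_i C(r_i, 2) ≤ C(63, 2) = 1953. By convexity Σ_i C(r_i, 2) ≥ 72·C(z/72, 2) = z(z − 72)/(2·72), giving z² − 72z − 72·63·62 ≤ 0 and hence z ≤ (1/2)[72 + √(5184 + 4·281232)] = (1/2)[72 + √1130112] ≈ (1/2)(72 + 1063.0673) = 567.5336.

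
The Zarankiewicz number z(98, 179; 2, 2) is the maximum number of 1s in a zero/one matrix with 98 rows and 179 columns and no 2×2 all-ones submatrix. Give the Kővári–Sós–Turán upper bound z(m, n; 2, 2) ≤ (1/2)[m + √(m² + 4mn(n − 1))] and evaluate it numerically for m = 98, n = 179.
z(98, 179; 2, 2) ≤ (1/2)[98 + √(98² + 4·98·179·178)] = (1/2)[98 + √12499508] = 1816.7322

Kővári–Sós–Turán: let r_1, ..., r_98 be the row sums and z = Σ r_i the total number of 1s. Each pair of columns can share at most one row with both entries 1 (else a 2×2 all-ones block appears), so Σ_i C(r_i, 2) ≤ C(179, 2) = 15931. By convexity Σ_i C(r_i, 2) ≥ 98·C(z/98, 2) = z(z − 98)/(2·98), giving z² − 98z − 98·179·178 ≤ 0 and hence z ≤ (1/2)[98 + √(9604 + 4·3122476)] = (1/2)[98 + √12499508] ≈ (1/2)(98 + 3535.4643) = 1816.7322.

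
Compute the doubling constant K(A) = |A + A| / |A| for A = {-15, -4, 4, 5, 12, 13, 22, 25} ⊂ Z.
K = |A + A| / |A| = 30/8 = 15/4

Enumerate A + A = {a + b : a, b ∈ A}. With |A| = 8, there are |A|^2 = 64 ordered sum pairs; collecting distinct values, A + A = {-30, -19, -11, -10, -8, -3, -2, 0, 1, 7, 8, 9, 10, 16, 17, 18, 21, 24, 25, 26, 27, 29, 30, 34, 35, 37, 38, 44, 47, 50}, so |A + A| = 30. Thus K = 30/8 = 15/4. For comparison, the minimum possible |A + A| over all 8-element sets is 2·8 − 1 = 15 (so min K = 15/8), attained only by arithmetic progressions.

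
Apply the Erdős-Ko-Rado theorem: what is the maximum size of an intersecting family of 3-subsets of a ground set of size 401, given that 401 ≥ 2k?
max |F| = C(400, 2) = 79800

Erdős-Ko-Rado (1961): when n ≥ 2k, max |F| = C(n−1, k−1). The bound is attained by the star {A : i ∈ A} for any fixed i ∈ [n]. Here C(401−1, 3−1) = C(400, 2) = 79800.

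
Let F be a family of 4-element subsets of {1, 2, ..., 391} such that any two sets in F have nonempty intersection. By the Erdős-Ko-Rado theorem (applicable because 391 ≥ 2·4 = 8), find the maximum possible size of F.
max |F| = C(390, 3) = 9810580

The Erdős-Ko-Rado theorem states: for n ≥ 2k, an intersecting family of k-subsets of an n-element set has size at most C(n − 1, k − 1), with equality for 'star' families {A ⊆ [n] : |A| = k, i ∈ A} (fix an element i). For n = 391, k = 4: C(390, 3) = 9810580.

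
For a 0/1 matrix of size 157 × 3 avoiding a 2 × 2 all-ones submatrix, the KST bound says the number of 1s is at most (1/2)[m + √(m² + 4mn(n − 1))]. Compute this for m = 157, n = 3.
z(157, 3; 2, 2) ≤ (1/2)[157 + √(157² + 4·157·3·2)] = (1/2)[157 + √28417] = 162.7867

Kővári–Sós–Turán: let r_1, ..., r_157 be the row sums and z = Σ r_i the total number of 1s. Each pair of columns can share at most one row with both entries 1 (else a 2×2 all-ones block appears), so Σ_i C(r_i, 2) ≤ C(3, 2) = 3. By convexity Σ_i C(r_i, 2) ≥ 157·C(z/157, 2) = z(z − 157)/(2·157), giving z² − 157z − 157·3·2 ≤ 0 and hence z ≤ (1/2)[157 + √(24649 + 4·942)] = (1/2)[157 + √28417] ≈ (1/2)(157 + 168.5734) = 162.7867.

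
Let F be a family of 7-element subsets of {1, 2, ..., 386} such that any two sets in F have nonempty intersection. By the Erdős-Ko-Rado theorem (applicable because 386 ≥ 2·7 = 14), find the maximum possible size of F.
max |F| = C(385, 6) = 4349408176960

The Erdős-Ko-Rado theorem states: for n ≥ 2k, an intersecting family of k-subsets of an n-element set has size at most C(n − 1, k − 1), with equality for 'star' families {A ⊆ [n] : |A| = k, i ∈ A} (fix an element i). For n = 386, k = 7: C(385, 6) = 4349408176960.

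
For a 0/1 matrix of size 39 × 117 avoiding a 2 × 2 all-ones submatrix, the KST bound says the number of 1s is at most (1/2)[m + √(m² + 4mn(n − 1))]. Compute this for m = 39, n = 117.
z(39, 117; 2, 2) ≤ (1/2)[39 + √(39² + 4·39·117·116)] = (1/2)[39 + √2118753] = 747.2968

Kővári–Sós–Turán: let r_1, ..., r_39 be the row sums and z = Σ r_i the total number of 1s. Each pair of columns can share at most one row with both entries 1 (else a 2×2 all-ones block appears), so Σ_i C(r_i, 2) ≤ C(117, 2) = 6786. By convexity Σ_i C(r_i, 2) ≥ 39·C(z/39, 2) = z(z − 39)/(2·39), giving z² − 39z − 39·117·116 ≤ 0 and hence z ≤ (1/2)[39 + √(1521 + 4·529308)] = (1/2)[39 + √2118753] ≈ (1/2)(39 + 1455.5937) = 747.2968.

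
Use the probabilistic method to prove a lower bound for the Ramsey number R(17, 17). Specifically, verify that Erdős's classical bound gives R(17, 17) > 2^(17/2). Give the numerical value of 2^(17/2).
2^(17/2) = 362.0387; so R(17, 17) > 362.0387

Colour each edge of K_n uniformly at random with red/blue. The expected number of monochromatic K_17 is C(n, 17) · 2 · 2^(−C(17,2)). If C(n, 17) · 2^(1 − C(17,2)) < 1, then with positive probability no monochromatic K_17 exists, so R(17, 17) > n. The standard estimate C(n, 17) ≤ n^17/17! shows this inequality holds whenever n ≤ 2^(17/2) (since 17! · 2^(C(17,2) − 1) > 2^(17^2/2) ≥ n^17). Hence R(17, 17) > 2^(17/2) = 362.0387.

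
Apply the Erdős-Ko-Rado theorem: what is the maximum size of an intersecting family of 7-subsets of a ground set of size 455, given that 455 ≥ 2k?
max |F| = C(454, 6) = 11765093687985

Erdős-Ko-Rado (1961): when n ≥ 2k, max |F| = C(n−1, k−1). The bound is attained by the star {A : i ∈ A} for any fixed i ∈ [n]. Here C(455−1, 7−1) = C(454, 6) = 11765093687985.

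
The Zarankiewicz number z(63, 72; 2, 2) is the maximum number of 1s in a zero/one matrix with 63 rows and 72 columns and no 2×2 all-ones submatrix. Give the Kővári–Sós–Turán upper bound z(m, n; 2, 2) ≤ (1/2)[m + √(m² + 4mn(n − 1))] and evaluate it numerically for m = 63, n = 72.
z(63, 72; 2, 2) ≤ (1/2)[63 + √(63² + 4·63·72·71)] = (1/2)[63 + √1292193] = 599.8733

Kővári–Sós–Turán: let r_1, ..., r_63 be the row sums and z = Σ r_i the total number of 1s. Each pair of columns can share at most one row with both entries 1 (else a 2×2 all-ones block appears), so Σ_i C(r_i, 2) ≤ C(72, 2) = 2556. By convexity Σ_i C(r_i, 2) ≥ 63·C(z/63, 2) = z(z − 63)/(2·63), giving z² − 63z − 63·72·71 ≤ 0 and hence z ≤ (1/2)[63 + √(3969 + 4·322056)] = (1/2)[63 + √1292193] ≈ (1/2)(63 + 1136.7467) = 599.8733.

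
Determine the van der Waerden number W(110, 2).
W(110, 2) = 110 + 1 = 111

A 2-term AP is any pair of integers, so a monochromatic 2-AP exists iff some colour is used at least twice. With 110 colours, the colouring i ↦ i on {1, ..., 110} uses each colour once, avoiding any monochromatic pair, so W(110, 2) > 110. For {1, ..., 111}, pigeonhole forces two integers of the same colour, which form a monochromatic 2-AP. Hence W(110, 2) = 111.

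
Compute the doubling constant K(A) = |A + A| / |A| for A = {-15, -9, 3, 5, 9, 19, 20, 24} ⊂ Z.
K = |A + A| / |A| = 33/8

Enumerate A + A = {a + b : a, b ∈ A}. With |A| = 8, there are |A|^2 = 64 ordered sum pairs; collecting distinct values, A + A = {-30, -24, -18, -12, -10, -6, -4, 0, 4, 5, 6, 8, 9, 10, 11, 12, 14, 15, 18, 22, 23, 24, 25, 27, 28, 29, 33, 38, 39, 40, 43, 44, 48}, so |A + A| = 33. Thus K = 33/8. For comparison, the minimum possible |A + A| over all 8-element sets is 2·8 − 1 = 15 (so min K = 15/8), attained only by arithmetic progressions.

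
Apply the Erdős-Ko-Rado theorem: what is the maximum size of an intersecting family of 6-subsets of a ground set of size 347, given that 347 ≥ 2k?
max |F| = C(346, 5) = 40141409364

Erdős-Ko-Rado (1961): when n ≥ 2k, max |F| = C(n−1, k−1). The bound is attained by the star {A : i ∈ A} for any fixed i ∈ [n]. Here C(347−1, 6−1) = C(346, 5) = 40141409364.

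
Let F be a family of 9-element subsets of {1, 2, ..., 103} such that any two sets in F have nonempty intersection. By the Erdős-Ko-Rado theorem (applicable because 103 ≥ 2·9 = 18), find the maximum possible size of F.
max |F| = C(102, 8) = 219295068300

The Erdős-Ko-Rado theorem states: for n ≥ 2k, an intersecting family of k-subsets of an n-element set has size at most C(n − 1, k − 1), with equality for 'star' families {A ⊆ [n] : |A| = k, i ∈ A} (fix an element i). For n = 103, k = 9: C(102, 8) = 219295068300.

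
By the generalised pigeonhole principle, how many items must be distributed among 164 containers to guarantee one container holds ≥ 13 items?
n = (13 − 1)·164 + 1 = 1969

By the generalised pigeonhole principle, to guarantee some box contains ≥ r objects we need more than (r − 1) · k objects total. Threshold: n = (r − 1) · k + 1. With r = 13 and k = 164: n = 12 · 164 + 1 = 1968 + 1 = 1969. For n = 1968 = 12 · 164, we can put exactly 12 objects in every box, avoiding 13 in any single one — so 1969 is tight.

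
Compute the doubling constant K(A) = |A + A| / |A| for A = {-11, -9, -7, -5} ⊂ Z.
K = |A + A| / |A| = 7/4

Enumerate A + A = {a + b : a, b ∈ A}. With |A| = 4, there are |A|^2 = 16 ordered sum pairs; collecting distinct values, A + A = {-22, -20, -18, -16, -14, -12, -10}, so |A + A| = 7. Thus K = 7/4. Here |A + A| = 2|A| − 1 = 7, the minimum possible — so K = 7/4 is minimal, which holds iff A is an arithmetic progression.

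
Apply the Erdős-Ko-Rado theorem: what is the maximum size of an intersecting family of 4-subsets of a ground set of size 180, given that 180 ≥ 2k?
max |F| = C(179, 3) = 939929

The Erdős-Ko-Rado theorem states: for n ≥ 2k, an intersecting family of k-subsets of an n-element set has size at most C(n − 1, k − 1), with equality for 'star' families {A ⊆ [n] : |A| = k, i ∈ A} (fix an element i). For n = 180, k = 4: C(179, 3) = 939929.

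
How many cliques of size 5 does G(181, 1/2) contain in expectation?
E[# K_5] = C(181, 5) · (1/2)^C(5, 2) = 1531144341 / 2^10 ≈ 1495258.145508

For each 5-subset S of vertices (there are C(181, 5) = 1531144341 such S), let X_S = 1 if S induces a K_5 (all C(5, 2) = 10 edges present). Then P(X_S = 1) = (1/2)^10 = 1/1024. By linearity of expectation, E[# K_5] = C(181, 5) · (1/2)^10 = 1531144341 / 1024 ≈ 1495258.145508.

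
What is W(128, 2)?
W(128, 2) = 128 + 1 = 129

A 2-term AP is any pair of integers, so a monochromatic 2-AP exists iff some colour is used at least twice. With 128 colours, the colouring i ↦ i on {1, ..., 128} uses each colour once, avoiding any monochromatic pair, so W(128, 2) > 128. For {1, ..., 129}, pigeonhole forces two integers of the same colour, which form a monochromatic 2-AP. Hence W(128, 2) = 129.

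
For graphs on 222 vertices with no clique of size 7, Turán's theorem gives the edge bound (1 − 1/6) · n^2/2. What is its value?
Turán density bound = (5/6) · 222^2/2 = 20535

Turán's theorem: ex(n, K_{r+1}) is achieved by the complete r-partite Turán graph T(n, r) with parts as balanced as possible, and is at most (1 − 1/r) · n^2/2. For r = 6, n = 222: the density bound is (5/6) · 49284/2 = 20535. Since 6 ∣ 222, the Turán graph T(222, 6) has parts of equal size 37, and its edge count e(T(222, 6)) = 20535 attains the density bound exactly.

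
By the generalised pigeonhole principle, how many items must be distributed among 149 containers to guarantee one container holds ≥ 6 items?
n = (6 − 1)·149 + 1 = 746

By the generalised pigeonhole principle, to guarantee some box contains ≥ r objects we need more than (r − 1) · k objects total. Threshold: n = (r − 1) · k + 1. With r = 6 and k = 149: n = 5 · 149 + 1 = 745 + 1 = 746. For n = 745 = 5 · 149, we can put exactly 5 objects in every box, avoiding 6 in any single one — so 746 is tight.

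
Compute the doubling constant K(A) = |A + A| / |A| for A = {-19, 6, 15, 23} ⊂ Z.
K = |A + A| / |A| = 10/4 = 5/2

Enumerate A + A = {a + b : a, b ∈ A}. With |A| = 4, there are |A|^2 = 16 ordered sum pairs; collecting distinct values, A + A = {-38, -13, -4, 4, 12, 21, 29, 30, 38, 46}, so |A + A| = 10. Thus K = 10/4 = 5/2. For comparison, the minimum possible |A + A| over all 4-element sets is 2·4 − 1 = 7 (so min K = 7/4), attained only by arithmetic progressions.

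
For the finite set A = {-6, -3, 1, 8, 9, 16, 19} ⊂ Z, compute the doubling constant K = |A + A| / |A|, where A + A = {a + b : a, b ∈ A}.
K = |A + A| / |A| = 23/7

Enumerate A + A = {a + b : a, b ∈ A}. With |A| = 7, there are |A|^2 = 49 ordered sum pairs; collecting distinct values, A + A = {-12, -9, -6, -5, -2, 2, 3, 5, 6, 9, 10, 13, 16, 17, 18, 20, 24, 25, 27, 28, 32, 35, 38}, so |A + A| = 23. Thus K = 23/7. For comparison, the minimum possible |A + A| over all 7-element sets is 2·7 − 1 = 13 (so min K = 13/7), attained only by arithmetic progressions.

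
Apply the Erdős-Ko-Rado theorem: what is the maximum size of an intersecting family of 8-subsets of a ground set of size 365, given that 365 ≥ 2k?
max |F| = C(364, 7) = 158516042293752

The Erdős-Ko-Rado theorem states: for n ≥ 2k, an intersecting family of k-subsets of an n-element set has size at most C(n − 1, k − 1), with equality for 'star' families {A ⊆ [n] : |A| = k, i ∈ A} (fix an element i). For n = 365, k = 8: C(364, 7) = 158516042293752.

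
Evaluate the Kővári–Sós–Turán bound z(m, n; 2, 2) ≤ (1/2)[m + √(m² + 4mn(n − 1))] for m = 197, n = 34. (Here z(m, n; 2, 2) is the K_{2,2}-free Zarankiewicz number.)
z(197, 34; 2, 2) ≤ (1/2)[197 + √(197² + 4·197·34·33)] = (1/2)[197 + √922945] = 578.8501

Kővári–Sós–Turán: let r_1, ..., r_197 be the row sums and z = Σ r_i the total number of 1s. Each pair of columns can share at most one row with both entries 1 (else a 2×2 all-ones block appears), so Σ_i C(r_i, 2) ≤ C(34, 2) = 561. By convexity Σ_i C(r_i, 2) ≥ 197·C(z/197, 2) = z(z − 197)/(2·197), giving z² − 197z − 197·34·33 ≤ 0 and hence z ≤ (1/2)[197 + √(38809 + 4·221034)] = (1/2)[197 + √922945] ≈ (1/2)(197 + 960.7003) = 578.8501.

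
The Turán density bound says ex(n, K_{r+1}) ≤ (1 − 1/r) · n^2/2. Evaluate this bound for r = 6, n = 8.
Turán density bound = (5/6) · 8^2/2 = 80/3 ≈ 26.6667

Turán's theorem: ex(n, K_{r+1}) is achieved by the complete r-partite Turán graph T(n, r) with parts as balanced as possible, and is at most (1 − 1/r) · n^2/2. For r = 6, n = 8: the density bound is (5/6) · 64/2 = 80/3 ≈ 26.6667. The integer-valued extremum is e(T(8, 6)) = 26, which is strictly less than the density bound 80/3 since 6 ∤ 8 (the parts of T(8, 6) cannot all be equal).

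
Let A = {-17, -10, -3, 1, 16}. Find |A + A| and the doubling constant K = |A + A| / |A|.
K = |A + A| / |A| = 14/5

Enumerate A + A = {a + b : a, b ∈ A}. With |A| = 5, there are |A|^2 = 25 ordered sum pairs; collecting distinct values, A + A = {-34, -27, -20, -16, -13, -9, -6, -2, -1, 2, 6, 13, 17, 32}, so |A + A| = 14. Thus K = 14/5. For comparison, the minimum possible |A + A| over all 5-element sets is 2·5 − 1 = 9 (so min K = 9/5), attained only by arithmetic progressions.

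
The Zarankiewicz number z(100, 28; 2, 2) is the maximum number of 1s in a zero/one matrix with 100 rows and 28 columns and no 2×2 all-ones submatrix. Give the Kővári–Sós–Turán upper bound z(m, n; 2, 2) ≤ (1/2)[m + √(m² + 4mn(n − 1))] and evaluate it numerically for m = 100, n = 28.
z(100, 28; 2, 2) ≤ (1/2)[100 + √(100² + 4·100·28·27)] = (1/2)[100 + √312400] = 329.4638

Kővári–Sós–Turán: let r_1, ..., r_100 be the row sums and z = Σ r_i the total number of 1s. Each pair of columns can share at most one row with both entries 1 (else a 2×2 all-ones block appears), so Σ_i C(r_i, 2) ≤ C(28, 2) = 378. By convexity Σ_i C(r_i, 2) ≥ 100·C(z/100, 2) = z(z − 100)/(2·100), giving z² − 100z − 100·28·27 ≤ 0 and hence z ≤ (1/2)[100 + √(10000 + 4·75600)] = (1/2)[100 + √312400] ≈ (1/2)(100 + 558.9275) = 329.4638.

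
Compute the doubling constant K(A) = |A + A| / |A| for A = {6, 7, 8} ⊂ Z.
K = |A + A| / |A| = 5/3

Enumerate A + A = {a + b : a, b ∈ A}. With |A| = 3, there are |A|^2 = 9 ordered sum pairs; collecting distinct values, A + A = {12, 13, 14, 15, 16}, so |A + A| = 5. Thus K = 5/3. Here |A + A| = 2|A| − 1 = 5, the minimum possible — so K = 5/3 is minimal, which holds iff A is an arithmetic progression.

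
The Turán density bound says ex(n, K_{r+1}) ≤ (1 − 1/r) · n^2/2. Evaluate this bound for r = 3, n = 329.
Turán density bound = (2/3) · 329^2/2 = 108241/3 ≈ 36080.3333

Turán's theorem: ex(n, K_{r+1}) is achieved by the complete r-partite Turán graph T(n, r) with parts as balanced as possible, and is at most (1 − 1/r) · n^2/2. For r = 3, n = 329: the density bound is (2/3) · 108241/2 = 108241/3 ≈ 36080.3333. The integer-valued extremum is e(T(329, 3)) = 36080, which is strictly less than the density bound 108241/3 since 3 ∤ 329 (the parts of T(329, 3) cannot all be equal).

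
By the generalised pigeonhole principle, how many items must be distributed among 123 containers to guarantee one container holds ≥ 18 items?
n = (18 − 1)·123 + 1 = 2092

By the generalised pigeonhole principle, to guarantee some box contains ≥ r objects we need more than (r − 1) · k objects total. Threshold: n = (r − 1) · k + 1. With r = 18 and k = 123: n = 17 · 123 + 1 = 2091 + 1 = 2092. For n = 2091 = 17 · 123, we can put exactly 17 objects in every box, avoiding 18 in any single one — so 2092 is tight.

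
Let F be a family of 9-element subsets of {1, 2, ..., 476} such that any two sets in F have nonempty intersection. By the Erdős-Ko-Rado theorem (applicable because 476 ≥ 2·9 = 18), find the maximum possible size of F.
max |F| = C(475, 8) = 60574805465706675

The Erdős-Ko-Rado theorem states: for n ≥ 2k, an intersecting family of k-subsets of an n-element set has size at most C(n − 1, k − 1), with equality for 'star' families {A ⊆ [n] : |A| = k, i ∈ A} (fix an element i). For n = 476, k = 9: C(475, 8) = 60574805465706675.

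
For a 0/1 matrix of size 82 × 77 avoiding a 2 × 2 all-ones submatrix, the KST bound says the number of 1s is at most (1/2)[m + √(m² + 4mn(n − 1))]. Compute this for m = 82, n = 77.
z(82, 77; 2, 2) ≤ (1/2)[82 + √(82² + 4·82·77·76)] = (1/2)[82 + √1926180] = 734.9344

Kővári–Sós–Turán: let r_1, ..., r_82 be the row sums and z = Σ r_i the total number of 1s. Each pair of columns can share at most one row with both entries 1 (else a 2×2 all-ones block appears), so Σ_i C(r_i, 2) ≤ C(77, 2) = 2926. By convexity Σ_i C(r_i, 2) ≥ 82·C(z/82, 2) = z(z − 82)/(2·82), giving z² − 82z − 82·77·76 ≤ 0 and hence z ≤ (1/2)[82 + √(6724 + 4·479864)] = (1/2)[82 + √1926180] ≈ (1/2)(82 + 1387.8689) = 734.9344.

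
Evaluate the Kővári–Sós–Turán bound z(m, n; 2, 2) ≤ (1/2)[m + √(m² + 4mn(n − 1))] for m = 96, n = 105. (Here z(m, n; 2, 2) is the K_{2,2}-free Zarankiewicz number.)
z(96, 105; 2, 2) ≤ (1/2)[96 + √(96² + 4·96·105·104)] = (1/2)[96 + √4202496] = 1072.9995

Kővári–Sós–Turán: let r_1, ..., r_96 be the row sums and z = Σ r_i the total number of 1s. Each pair of columns can share at most one row with both entries 1 (else a 2×2 all-ones block appears), so Σ_i C(r_i, 2) ≤ C(105, 2) = 5460. By convexity Σ_i C(r_i, 2) ≥ 96·C(z/96, 2) = z(z − 96)/(2·96), giving z² − 96z − 96·105·104 ≤ 0 and hence z ≤ (1/2)[96 + √(9216 + 4·1048320)] = (1/2)[96 + √4202496] ≈ (1/2)(96 + 2049.999) = 1072.9995.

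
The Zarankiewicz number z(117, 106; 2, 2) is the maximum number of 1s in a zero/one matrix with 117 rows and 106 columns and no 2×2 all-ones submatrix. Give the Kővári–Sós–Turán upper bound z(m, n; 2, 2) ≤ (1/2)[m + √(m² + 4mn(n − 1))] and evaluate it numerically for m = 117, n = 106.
z(117, 106; 2, 2) ≤ (1/2)[117 + √(117² + 4·117·106·105)] = (1/2)[117 + √5222529] = 1201.1427

Kővári–Sós–Turán: let r_1, ..., r_117 be the row sums and z = Σ r_i the total number of 1s. Each pair of columns can share at most one row with both entries 1 (else a 2×2 all-ones block appears), so Σ_i C(r_i, 2) ≤ C(106, 2) = 5565. By convexity Σ_i C(r_i, 2) ≥ 117·C(z/117, 2) = z(z − 117)/(2·117), giving z² − 117z − 117·106·105 ≤ 0 and hence z ≤ (1/2)[117 + √(13689 + 4·1302210)] = (1/2)[117 + √5222529] ≈ (1/2)(117 + 2285.2853) = 1201.1427.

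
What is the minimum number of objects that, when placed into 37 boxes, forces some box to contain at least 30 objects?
n = (30 − 1)·37 + 1 = 1074

By the generalised pigeonhole principle, to guarantee some box contains ≥ r objects we need more than (r − 1) · k objects total. Threshold: n = (r − 1) · k + 1. With r = 30 and k = 37: n = 29 · 37 + 1 = 1073 + 1 = 1074. For n = 1073 = 29 · 37, we can put exactly 29 objects in every box, avoiding 30 in any single one — so 1074 is tight.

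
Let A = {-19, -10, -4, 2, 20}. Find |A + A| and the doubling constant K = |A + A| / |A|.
K = |A + A| / |A| = 14/5

Enumerate A + A = {a + b : a, b ∈ A}. With |A| = 5, there are |A|^2 = 25 ordered sum pairs; collecting distinct values, A + A = {-38, -29, -23, -20, -17, -14, -8, -2, 1, 4, 10, 16, 22, 40}, so |A + A| = 14. Thus K = 14/5. For comparison, the minimum possible |A + A| over all 5-element sets is 2·5 − 1 = 9 (so min K = 9/5), attained only by arithmetic progressions.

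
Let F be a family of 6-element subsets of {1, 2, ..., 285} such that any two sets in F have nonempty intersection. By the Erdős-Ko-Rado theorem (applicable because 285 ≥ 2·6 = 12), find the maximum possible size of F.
max |F| = C(284, 5) = 14860622056

Erdős-Ko-Rado (1961): when n ≥ 2k, max |F| = C(n−1, k−1). The bound is attained by the star {A : i ∈ A} for any fixed i ∈ [n]. Here C(285−1, 6−1) = C(284, 5) = 14860622056.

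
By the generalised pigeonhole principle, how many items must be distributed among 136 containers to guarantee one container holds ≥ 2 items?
n = (2 − 1)·136 + 1 = 137

By the generalised pigeonhole principle, to guarantee some box contains ≥ r objects we need more than (r − 1) · k objects total. Threshold: n = (r − 1) · k + 1. With r = 2 and k = 136: n = 1 · 136 + 1 = 136 + 1 = 137. For n = 136 = 1 · 136, we can put exactly 1 objects in every box, avoiding 2 in any single one — so 137 is tight.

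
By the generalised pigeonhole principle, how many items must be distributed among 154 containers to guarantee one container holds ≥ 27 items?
n = (27 − 1)·154 + 1 = 4005

By the generalised pigeonhole principle, to guarantee some box contains ≥ r objects we need more than (r − 1) · k objects total. Threshold: n = (r − 1) · k + 1. With r = 27 and k = 154: n = 26 · 154 + 1 = 4004 + 1 = 4005. For n = 4004 = 26 · 154, we can put exactly 26 objects in every box, avoiding 27 in any single one — so 4005 is tight.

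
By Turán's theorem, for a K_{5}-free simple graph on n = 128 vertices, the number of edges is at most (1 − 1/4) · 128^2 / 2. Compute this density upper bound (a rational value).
Turán density bound = (3/4) · 128^2/2 = 6144

Turán's theorem: ex(n, K_{r+1}) is achieved by the complete r-partite Turán graph T(n, r) with parts as balanced as possible, and is at most (1 − 1/r) · n^2/2. For r = 4, n = 128: the density bound is (3/4) · 16384/2 = 6144. Since 4 ∣ 128, the Turán graph T(128, 4) has parts of equal size 32, and its edge count e(T(128, 4)) = 6144 attains the density bound exactly.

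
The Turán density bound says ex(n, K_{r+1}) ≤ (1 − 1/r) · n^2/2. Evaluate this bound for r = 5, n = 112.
Turán density bound = (4/5) · 112^2/2 = 25088/5 ≈ 5017.6

Turán's theorem: ex(n, K_{r+1}) is achieved by the complete r-partite Turán graph T(n, r) with parts as balanced as possible, and is at most (1 − 1/r) · n^2/2. For r = 5, n = 112: the density bound is (4/5) · 12544/2 = 25088/5 ≈ 5017.6. The integer-valued extremum is e(T(112, 5)) = 5017, which is strictly less than the density bound 25088/5 since 5 ∤ 112 (the parts of T(112, 5) cannot all be equal).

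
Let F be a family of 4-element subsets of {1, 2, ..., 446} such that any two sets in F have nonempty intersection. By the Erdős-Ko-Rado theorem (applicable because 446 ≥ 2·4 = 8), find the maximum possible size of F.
max |F| = C(445, 3) = 14587990

Erdős-Ko-Rado (1961): when n ≥ 2k, max |F| = C(n−1, k−1). The bound is attained by the star {A : i ∈ A} for any fixed i ∈ [n]. Here C(446−1, 4−1) = C(445, 3) = 14587990.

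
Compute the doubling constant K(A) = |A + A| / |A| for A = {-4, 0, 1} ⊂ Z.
K = |A + A| / |A| = 6/3 = 2

Enumerate A + A = {a + b : a, b ∈ A}. With |A| = 3, there are |A|^2 = 9 ordered sum pairs; collecting distinct values, A + A = {-8, -4, -3, 0, 1, 2}, so |A + A| = 6. Thus K = 6/3 = 2. For comparison, the minimum possible |A + A| over all 3-element sets is 2·3 − 1 = 5 (so min K = 5/3), attained only by arithmetic progressions.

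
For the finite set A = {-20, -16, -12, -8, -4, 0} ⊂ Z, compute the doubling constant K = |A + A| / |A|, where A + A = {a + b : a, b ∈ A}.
K = |A + A| / |A| = 11/6

Enumerate A + A = {a + b : a, b ∈ A}. With |A| = 6, there are |A|^2 = 36 ordered sum pairs; collecting distinct values, A + A = {-40, -36, -32, -28, -24, -20, -16, -12, -8, -4, 0}, so |A + A| = 11. Thus K = 11/6. Here |A + A| = 2|A| − 1 = 11, the minimum possible — so K = 11/6 is minimal, which holds iff A is an arithmetic progression.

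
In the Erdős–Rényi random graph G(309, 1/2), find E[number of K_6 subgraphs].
E[# K_6] = C(309, 6) · (1/2)^C(6, 2) = 1151356784424 / 2^15 = 143919598053/4096 ≈ 35136620.618408

For each 6-subset S of vertices (there are C(309, 6) = 1151356784424 such S), let X_S = 1 if S induces a K_6 (all C(6, 2) = 15 edges present). Then P(X_S = 1) = (1/2)^15 = 1/32768. By linearity of expectation, E[# K_6] = C(309, 6) · (1/2)^15 = 1151356784424 / 32768 = 143919598053/4096 ≈ 35136620.618408.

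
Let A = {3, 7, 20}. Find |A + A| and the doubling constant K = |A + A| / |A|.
K = |A + A| / |A| = 6/3 = 2

Enumerate A + A = {a + b : a, b ∈ A}. With |A| = 3, there are |A|^2 = 9 ordered sum pairs; collecting distinct values, A + A = {6, 10, 14, 23, 27, 40}, so |A + A| = 6. Thus K = 6/3 = 2. For comparison, the minimum possible |A + A| over all 3-element sets is 2·3 − 1 = 5 (so min K = 5/3), attained only by arithmetic progressions.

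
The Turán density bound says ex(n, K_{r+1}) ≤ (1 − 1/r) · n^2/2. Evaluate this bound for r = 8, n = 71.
Turán density bound = (7/8) · 71^2/2 = 35287/16 ≈ 2205.4375

Turán's theorem: ex(n, K_{r+1}) is achieved by the complete r-partite Turán graph T(n, r) with parts as balanced as possible, and is at most (1 − 1/r) · n^2/2. For r = 8, n = 71: the density bound is (7/8) · 5041/2 = 35287/16 ≈ 2205.4375. The integer-valued extremum is e(T(71, 8)) = 2205, which is strictly less than the density bound 35287/16 since 8 ∤ 71 (the parts of T(71, 8) cannot all be equal).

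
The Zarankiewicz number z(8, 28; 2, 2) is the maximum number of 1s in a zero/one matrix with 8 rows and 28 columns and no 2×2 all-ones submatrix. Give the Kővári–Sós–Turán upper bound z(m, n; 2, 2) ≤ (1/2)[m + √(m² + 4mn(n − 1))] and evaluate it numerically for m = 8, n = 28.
z(8, 28; 2, 2) ≤ (1/2)[8 + √(8² + 4·8·28·27)] = (1/2)[8 + √24256] = 81.8717

Kővári–Sós–Turán: let r_1, ..., r_8 be the row sums and z = Σ r_i the total number of 1s. Each pair of columns can share at most one row with both entries 1 (else a 2×2 all-ones block appears), so Σ_i C(r_i, 2) ≤ C(28, 2) = 378. By convexity Σ_i C(r_i, 2) ≥ 8·C(z/8, 2) = z(z − 8)/(2·8), giving z² − 8z − 8·28·27 ≤ 0 and hence z ≤ (1/2)[8 + √(64 + 4·6048)] = (1/2)[8 + √24256] ≈ (1/2)(8 + 155.7434) = 81.8717.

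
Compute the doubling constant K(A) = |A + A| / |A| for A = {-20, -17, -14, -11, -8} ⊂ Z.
K = |A + A| / |A| = 9/5

Enumerate A + A = {a + b : a, b ∈ A}. With |A| = 5, there are |A|^2 = 25 ordered sum pairs; collecting distinct values, A + A = {-40, -37, -34, -31, -28, -25, -22, -19, -16}, so |A + A| = 9. Thus K = 9/5. Here |A + A| = 2|A| − 1 = 9, the minimum possible — so K = 9/5 is minimal, which holds iff A is an arithmetic progression.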